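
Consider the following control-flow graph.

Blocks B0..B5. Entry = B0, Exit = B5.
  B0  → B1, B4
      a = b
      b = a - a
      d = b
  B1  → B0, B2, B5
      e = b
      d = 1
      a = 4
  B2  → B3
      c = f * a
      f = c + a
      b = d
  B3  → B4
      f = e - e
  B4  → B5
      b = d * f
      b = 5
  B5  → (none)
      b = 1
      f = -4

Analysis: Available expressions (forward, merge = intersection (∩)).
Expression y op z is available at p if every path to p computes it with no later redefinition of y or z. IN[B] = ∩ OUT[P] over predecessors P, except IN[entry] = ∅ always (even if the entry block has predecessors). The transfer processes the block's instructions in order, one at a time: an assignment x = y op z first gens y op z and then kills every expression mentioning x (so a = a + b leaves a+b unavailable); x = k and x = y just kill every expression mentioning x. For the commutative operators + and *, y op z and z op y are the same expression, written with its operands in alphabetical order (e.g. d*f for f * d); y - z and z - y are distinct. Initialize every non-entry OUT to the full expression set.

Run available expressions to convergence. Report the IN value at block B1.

Answer: {a-a}

Derivation:
Converged values:
  B0: | IN={} | OUT={a-a}
  B1: | IN={a-a} | OUT={}
  B2: | IN={} | OUT={a+c}
  B3: | IN={a+c} | OUT={a+c, e-e}
  B4: | IN={} | OUT={d*f}
  B5: | IN={} | OUT={}

Merge at B1: IN[B1] = OUT[B0] = {a-a}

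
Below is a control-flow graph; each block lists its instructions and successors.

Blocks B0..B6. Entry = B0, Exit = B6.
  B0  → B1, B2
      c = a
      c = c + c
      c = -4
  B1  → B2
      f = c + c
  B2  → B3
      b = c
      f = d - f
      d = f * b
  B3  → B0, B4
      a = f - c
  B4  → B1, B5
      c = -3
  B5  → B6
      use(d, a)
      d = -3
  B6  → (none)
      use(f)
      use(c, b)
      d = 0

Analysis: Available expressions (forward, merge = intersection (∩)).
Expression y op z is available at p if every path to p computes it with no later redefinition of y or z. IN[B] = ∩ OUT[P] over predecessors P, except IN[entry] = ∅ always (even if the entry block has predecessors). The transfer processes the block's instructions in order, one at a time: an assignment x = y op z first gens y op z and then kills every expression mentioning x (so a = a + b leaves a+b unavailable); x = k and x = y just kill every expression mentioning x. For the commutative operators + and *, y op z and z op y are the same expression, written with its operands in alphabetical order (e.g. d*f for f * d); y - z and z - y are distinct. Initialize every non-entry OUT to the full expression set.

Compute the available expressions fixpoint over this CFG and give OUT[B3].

Answer: {b*f, f-c}

Working:
Per-block solution:
  B0:  IN={}  OUT={}
  B1:  IN={}  OUT={c+c}
  B2:  IN={}  OUT={b*f}
  B3:  IN={b*f}  OUT={b*f, f-c}
  B4:  IN={b*f, f-c}  OUT={b*f}
  B5:  IN={b*f}  OUT={b*f}
  B6:  IN={b*f}  OUT={b*f}

Merge at B3: IN[B3] = OUT[B2] = {b*f}
Applying B3's transfer function to that IN value gives OUT[B3] (row B3 above).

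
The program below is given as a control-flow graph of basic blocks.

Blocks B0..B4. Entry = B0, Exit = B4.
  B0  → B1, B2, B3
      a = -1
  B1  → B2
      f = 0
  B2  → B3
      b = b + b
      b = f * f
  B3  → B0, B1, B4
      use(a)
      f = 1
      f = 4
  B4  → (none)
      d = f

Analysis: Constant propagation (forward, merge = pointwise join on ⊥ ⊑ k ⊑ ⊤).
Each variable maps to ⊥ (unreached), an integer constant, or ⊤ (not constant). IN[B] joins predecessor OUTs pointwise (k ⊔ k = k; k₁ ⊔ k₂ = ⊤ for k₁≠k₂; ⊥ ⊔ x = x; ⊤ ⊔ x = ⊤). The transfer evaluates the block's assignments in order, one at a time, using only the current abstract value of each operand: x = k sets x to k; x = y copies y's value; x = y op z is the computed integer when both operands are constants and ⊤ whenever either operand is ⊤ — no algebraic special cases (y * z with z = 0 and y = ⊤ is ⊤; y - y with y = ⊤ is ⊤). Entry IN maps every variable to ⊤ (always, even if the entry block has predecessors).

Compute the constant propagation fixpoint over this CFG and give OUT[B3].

Answer: {a: -1, b: ⊤, c: ⊤, d: ⊤, e: ⊤, f: 4}

Trace:
Fixpoint table:
  B0: | IN=(all ⊤) | OUT={a:-1; rest ⊤}
  B1: | IN={a:-1; rest ⊤} | OUT={a:-1, f:0; rest ⊤}
  B2: | IN={a:-1; rest ⊤} | OUT={a:-1; rest ⊤}
  B3: | IN={a:-1; rest ⊤} | OUT={a:-1, f:4; rest ⊤}
  B4: | IN={a:-1, f:4; rest ⊤} | OUT={a:-1, d:4, f:4; rest ⊤}

Merge at B3: IN[B3] = OUT[B0] ⊔ OUT[B2] = {a: -1, b: ⊤, c: ⊤, d: ⊤, e: ⊤, f: ⊤}
Applying B3's transfer function to that IN value gives OUT[B3] (row B3 above).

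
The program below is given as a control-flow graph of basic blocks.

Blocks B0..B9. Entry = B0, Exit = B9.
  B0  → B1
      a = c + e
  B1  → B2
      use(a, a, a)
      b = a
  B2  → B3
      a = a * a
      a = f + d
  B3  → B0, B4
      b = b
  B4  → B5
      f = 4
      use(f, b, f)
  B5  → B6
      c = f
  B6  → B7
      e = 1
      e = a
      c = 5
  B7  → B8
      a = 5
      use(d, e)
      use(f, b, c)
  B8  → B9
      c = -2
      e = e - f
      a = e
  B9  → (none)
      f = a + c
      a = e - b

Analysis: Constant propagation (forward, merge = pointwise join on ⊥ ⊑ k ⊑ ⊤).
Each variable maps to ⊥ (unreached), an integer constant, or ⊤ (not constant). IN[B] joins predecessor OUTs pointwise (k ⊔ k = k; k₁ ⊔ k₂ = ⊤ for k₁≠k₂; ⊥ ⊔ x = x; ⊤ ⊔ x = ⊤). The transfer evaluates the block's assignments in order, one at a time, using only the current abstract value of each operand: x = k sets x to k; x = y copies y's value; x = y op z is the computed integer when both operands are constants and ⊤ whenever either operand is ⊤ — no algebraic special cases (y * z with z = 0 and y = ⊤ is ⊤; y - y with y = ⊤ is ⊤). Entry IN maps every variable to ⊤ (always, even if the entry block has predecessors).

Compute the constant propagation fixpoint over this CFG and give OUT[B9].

Answer: {a: ⊤, b: ⊤, c: -2, d: ⊤, e: ⊤, f: ⊤}

Trace:
Fixpoint table:
  B0: | IN=(all ⊤) | OUT=(all ⊤)
  B1: | IN=(all ⊤) | OUT=(all ⊤)
  B2: | IN=(all ⊤) | OUT=(all ⊤)
  B3: | IN=(all ⊤) | OUT=(all ⊤)
  B4: | IN=(all ⊤) | OUT={f:4; rest ⊤}
  B5: | IN={f:4; rest ⊤} | OUT={c:4, f:4; rest ⊤}
  B6: | IN={c:4, f:4; rest ⊤} | OUT={c:5, f:4; rest ⊤}
  B7: | IN={c:5, f:4; rest ⊤} | OUT={a:5, c:5, f:4; rest ⊤}
  B8: | IN={a:5, c:5, f:4; rest ⊤} | OUT={c:-2, f:4; rest ⊤}
  B9: | IN={c:-2, f:4; rest ⊤} | OUT={c:-2; rest ⊤}

Merge at B9: IN[B9] = OUT[B8] = {a: ⊤, b: ⊤, c: -2, d: ⊤, e: ⊤, f: 4}
Applying B9's transfer function to that IN value gives OUT[B9] (row B9 above).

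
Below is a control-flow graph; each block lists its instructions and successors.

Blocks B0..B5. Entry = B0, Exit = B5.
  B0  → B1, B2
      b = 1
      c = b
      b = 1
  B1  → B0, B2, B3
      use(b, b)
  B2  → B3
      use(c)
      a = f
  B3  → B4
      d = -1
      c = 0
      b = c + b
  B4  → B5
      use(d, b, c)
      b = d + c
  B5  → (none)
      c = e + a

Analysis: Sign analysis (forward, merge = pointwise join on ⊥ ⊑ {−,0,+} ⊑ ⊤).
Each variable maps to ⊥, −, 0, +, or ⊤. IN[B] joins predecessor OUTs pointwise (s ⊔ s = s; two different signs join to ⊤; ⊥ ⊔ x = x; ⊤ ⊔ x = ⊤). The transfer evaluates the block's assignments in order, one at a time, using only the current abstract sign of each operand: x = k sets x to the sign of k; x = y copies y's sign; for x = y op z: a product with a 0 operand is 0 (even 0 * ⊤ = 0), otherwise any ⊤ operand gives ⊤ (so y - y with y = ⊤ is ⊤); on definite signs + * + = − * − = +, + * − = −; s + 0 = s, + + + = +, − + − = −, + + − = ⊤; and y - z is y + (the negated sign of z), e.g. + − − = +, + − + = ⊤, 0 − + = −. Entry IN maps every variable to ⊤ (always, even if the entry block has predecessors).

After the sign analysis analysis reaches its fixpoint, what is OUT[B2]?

Converged values:
  B0:  IN=(all ⊤)  OUT={b:+, c:+; rest ⊤}
  B1:  IN={b:+, c:+; rest ⊤}  OUT={b:+, c:+; rest ⊤}
  B2:  IN={b:+, c:+; rest ⊤}  OUT={b:+, c:+; rest ⊤}
  B3:  IN={b:+, c:+; rest ⊤}  OUT={b:+, c:0, d:-; rest ⊤}
  B4:  IN={b:+, c:0, d:-; rest ⊤}  OUT={b:-, c:0, d:-; rest ⊤}
  B5:  IN={b:-, c:0, d:-; rest ⊤}  OUT={b:-, d:-; rest ⊤}

Merge at B2: IN[B2] = OUT[B0] ⊔ OUT[B1] = {a: ⊤, b: +, c: +, d: ⊤, e: ⊤, f: ⊤}
Applying B2's transfer function to that IN value gives OUT[B2] (row B2 above).

Answer: {a: ⊤, b: +, c: +, d: ⊤, e: ⊤, f: ⊤}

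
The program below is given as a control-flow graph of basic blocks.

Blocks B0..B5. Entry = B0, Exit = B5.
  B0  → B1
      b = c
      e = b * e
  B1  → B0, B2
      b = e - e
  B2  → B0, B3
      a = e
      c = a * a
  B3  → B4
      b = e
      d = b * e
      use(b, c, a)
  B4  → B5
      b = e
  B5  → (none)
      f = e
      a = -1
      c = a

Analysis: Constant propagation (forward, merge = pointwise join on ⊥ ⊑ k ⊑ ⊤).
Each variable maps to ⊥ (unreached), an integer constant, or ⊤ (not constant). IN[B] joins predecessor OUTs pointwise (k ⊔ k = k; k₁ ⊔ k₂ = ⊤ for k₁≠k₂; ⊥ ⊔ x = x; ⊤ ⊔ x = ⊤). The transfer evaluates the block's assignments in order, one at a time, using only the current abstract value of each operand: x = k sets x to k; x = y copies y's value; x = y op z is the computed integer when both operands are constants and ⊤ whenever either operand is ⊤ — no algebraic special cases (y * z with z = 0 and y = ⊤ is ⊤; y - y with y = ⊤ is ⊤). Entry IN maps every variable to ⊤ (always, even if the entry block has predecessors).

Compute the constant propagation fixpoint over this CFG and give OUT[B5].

Per-block solution:
  B0:   IN=(all ⊤)   OUT=(all ⊤)
  B1:   IN=(all ⊤)   OUT=(all ⊤)
  B2:   IN=(all ⊤)   OUT=(all ⊤)
  B3:   IN=(all ⊤)   OUT=(all ⊤)
  B4:   IN=(all ⊤)   OUT=(all ⊤)
  B5:   IN=(all ⊤)   OUT={a:-1, c:-1; rest ⊤}

Merge at B5: IN[B5] = OUT[B4] = {a: ⊤, b: ⊤, c: ⊤, d: ⊤, e: ⊤, f: ⊤}
Applying B5's transfer function to that IN value gives OUT[B5] (row B5 above).

Answer: {a: -1, b: ⊤, c: -1, d: ⊤, e: ⊤, f: ⊤}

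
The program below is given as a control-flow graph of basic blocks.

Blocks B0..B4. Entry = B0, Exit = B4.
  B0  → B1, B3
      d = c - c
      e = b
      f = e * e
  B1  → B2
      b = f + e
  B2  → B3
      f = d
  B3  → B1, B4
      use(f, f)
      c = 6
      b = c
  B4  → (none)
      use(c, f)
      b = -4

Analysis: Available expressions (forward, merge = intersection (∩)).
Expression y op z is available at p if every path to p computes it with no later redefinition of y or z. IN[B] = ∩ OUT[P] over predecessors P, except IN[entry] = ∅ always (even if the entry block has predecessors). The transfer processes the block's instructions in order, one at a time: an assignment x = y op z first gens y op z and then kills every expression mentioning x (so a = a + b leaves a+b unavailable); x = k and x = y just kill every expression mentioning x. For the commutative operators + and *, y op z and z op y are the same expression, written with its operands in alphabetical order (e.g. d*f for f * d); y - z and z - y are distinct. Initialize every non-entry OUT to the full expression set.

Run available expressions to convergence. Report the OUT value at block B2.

Converged values:
  B0:  IN={}  OUT={c-c, e*e}
  B1:  IN={e*e}  OUT={e*e, e+f}
  B2:  IN={e*e, e+f}  OUT={e*e}
  B3:  IN={e*e}  OUT={e*e}
  B4:  IN={e*e}  OUT={e*e}

Merge at B2: IN[B2] = OUT[B1] = {e*e, e+f}
Applying B2's transfer function to that IN value gives OUT[B2] (row B2 above).

Answer: {e*e}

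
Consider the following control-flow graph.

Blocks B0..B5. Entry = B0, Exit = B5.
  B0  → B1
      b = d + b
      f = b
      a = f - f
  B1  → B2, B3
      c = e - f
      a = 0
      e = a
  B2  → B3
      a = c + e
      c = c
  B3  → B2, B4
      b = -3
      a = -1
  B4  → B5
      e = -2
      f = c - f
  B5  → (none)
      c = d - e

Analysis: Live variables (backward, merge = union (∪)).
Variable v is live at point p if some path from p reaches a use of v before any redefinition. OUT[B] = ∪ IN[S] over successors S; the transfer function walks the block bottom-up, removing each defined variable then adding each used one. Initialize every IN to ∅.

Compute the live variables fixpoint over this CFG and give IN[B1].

Fixpoint table:
  B0: | IN={b, d, e} | OUT={d, e, f}
  B1: | IN={d, e, f} | OUT={c, d, e, f}
  B2: | IN={c, d, e, f} | OUT={c, d, e, f}
  B3: | IN={c, d, e, f} | OUT={c, d, e, f}
  B4: | IN={c, d, f} | OUT={d, e}
  B5: | IN={d, e} | OUT={}

Merge at B1: OUT[B1] = IN[B2] ⊔ IN[B3] = {c, d, e, f}
Applying B1's transfer function to that OUT value gives IN[B1] (row B1 above).

Answer: {d, e, f}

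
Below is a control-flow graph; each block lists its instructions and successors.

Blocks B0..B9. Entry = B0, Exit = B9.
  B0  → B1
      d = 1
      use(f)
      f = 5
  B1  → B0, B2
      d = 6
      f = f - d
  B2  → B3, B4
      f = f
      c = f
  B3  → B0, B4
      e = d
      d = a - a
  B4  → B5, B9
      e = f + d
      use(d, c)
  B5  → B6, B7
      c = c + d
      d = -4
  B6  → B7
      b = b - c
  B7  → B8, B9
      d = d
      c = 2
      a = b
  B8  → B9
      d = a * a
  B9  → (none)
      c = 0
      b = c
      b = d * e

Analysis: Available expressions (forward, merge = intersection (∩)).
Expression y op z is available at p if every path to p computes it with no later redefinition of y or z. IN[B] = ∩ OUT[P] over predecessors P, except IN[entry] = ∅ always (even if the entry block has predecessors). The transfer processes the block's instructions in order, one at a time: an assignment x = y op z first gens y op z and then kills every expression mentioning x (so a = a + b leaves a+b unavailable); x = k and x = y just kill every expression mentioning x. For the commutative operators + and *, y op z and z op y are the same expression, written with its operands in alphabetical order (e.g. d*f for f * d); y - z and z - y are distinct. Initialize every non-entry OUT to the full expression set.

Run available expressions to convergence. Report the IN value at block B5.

Per-block solution:
  B0: | IN={} | OUT={}
  B1: | IN={} | OUT={}
  B2: | IN={} | OUT={}
  B3: | IN={} | OUT={a-a}
  B4: | IN={} | OUT={d+f}
  B5: | IN={d+f} | OUT={}
  B6: | IN={} | OUT={}
  B7: | IN={} | OUT={}
  B8: | IN={} | OUT={a*a}
  B9: | IN={} | OUT={d*e}

Merge at B5: IN[B5] = OUT[B4] = {d+f}

Answer: {d+f}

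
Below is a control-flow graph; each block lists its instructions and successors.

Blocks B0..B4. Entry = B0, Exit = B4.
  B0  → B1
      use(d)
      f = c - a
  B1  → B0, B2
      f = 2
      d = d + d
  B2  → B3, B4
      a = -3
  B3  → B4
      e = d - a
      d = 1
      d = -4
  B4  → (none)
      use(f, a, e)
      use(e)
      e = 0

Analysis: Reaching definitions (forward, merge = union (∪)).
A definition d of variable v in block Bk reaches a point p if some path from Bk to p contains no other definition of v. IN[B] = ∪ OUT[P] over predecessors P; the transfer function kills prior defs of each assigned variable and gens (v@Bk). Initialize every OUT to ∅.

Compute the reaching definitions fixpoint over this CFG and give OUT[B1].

Converged values:
  B0:   IN={d@B1, f@B1}   OUT={d@B1, f@B0}
  B1:   IN={d@B1, f@B0}   OUT={d@B1, f@B1}
  B2:   IN={d@B1, f@B1}   OUT={a@B2, d@B1, f@B1}
  B3:   IN={a@B2, d@B1, f@B1}   OUT={a@B2, d@B3, e@B3, f@B1}
  B4:   IN={a@B2, d@B1, d@B3, e@B3, f@B1}   OUT={a@B2, d@B1, d@B3, e@B4, f@B1}

Merge at B1: IN[B1] = OUT[B0] = {d@B1, f@B0}
Applying B1's transfer function to that IN value gives OUT[B1] (row B1 above).

Answer: {d@B1, f@B1}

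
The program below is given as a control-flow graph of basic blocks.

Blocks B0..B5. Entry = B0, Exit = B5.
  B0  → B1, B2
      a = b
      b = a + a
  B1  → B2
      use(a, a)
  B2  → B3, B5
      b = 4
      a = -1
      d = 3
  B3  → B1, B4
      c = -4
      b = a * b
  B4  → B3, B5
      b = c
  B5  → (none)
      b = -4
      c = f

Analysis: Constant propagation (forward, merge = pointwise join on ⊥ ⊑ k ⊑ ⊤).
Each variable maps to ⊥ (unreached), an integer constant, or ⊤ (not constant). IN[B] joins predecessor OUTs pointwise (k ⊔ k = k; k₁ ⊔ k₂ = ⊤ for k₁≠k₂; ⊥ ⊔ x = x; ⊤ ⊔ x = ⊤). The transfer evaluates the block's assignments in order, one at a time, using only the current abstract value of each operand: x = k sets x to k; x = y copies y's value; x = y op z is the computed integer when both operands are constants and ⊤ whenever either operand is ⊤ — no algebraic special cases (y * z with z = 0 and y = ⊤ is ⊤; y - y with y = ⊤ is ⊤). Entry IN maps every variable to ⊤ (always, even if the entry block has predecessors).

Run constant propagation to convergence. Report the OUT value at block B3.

Answer: {a: -1, b: ⊤, c: -4, d: 3, e: ⊤, f: ⊤}

Derivation:
Fixpoint table:
  B0: | IN=(all ⊤) | OUT=(all ⊤)
  B1: | IN=(all ⊤) | OUT=(all ⊤)
  B2: | IN=(all ⊤) | OUT={a:-1, b:4, d:3; rest ⊤}
  B3: | IN={a:-1, d:3; rest ⊤} | OUT={a:-1, c:-4, d:3; rest ⊤}
  B4: | IN={a:-1, c:-4, d:3; rest ⊤} | OUT={a:-1, b:-4, c:-4, d:3; rest ⊤}
  B5: | IN={a:-1, d:3; rest ⊤} | OUT={a:-1, b:-4, d:3; rest ⊤}

Merge at B3: IN[B3] = OUT[B2] ⊔ OUT[B4] = {a: -1, b: ⊤, c: ⊤, d: 3, e: ⊤, f: ⊤}
Applying B3's transfer function to that IN value gives OUT[B3] (row B3 above).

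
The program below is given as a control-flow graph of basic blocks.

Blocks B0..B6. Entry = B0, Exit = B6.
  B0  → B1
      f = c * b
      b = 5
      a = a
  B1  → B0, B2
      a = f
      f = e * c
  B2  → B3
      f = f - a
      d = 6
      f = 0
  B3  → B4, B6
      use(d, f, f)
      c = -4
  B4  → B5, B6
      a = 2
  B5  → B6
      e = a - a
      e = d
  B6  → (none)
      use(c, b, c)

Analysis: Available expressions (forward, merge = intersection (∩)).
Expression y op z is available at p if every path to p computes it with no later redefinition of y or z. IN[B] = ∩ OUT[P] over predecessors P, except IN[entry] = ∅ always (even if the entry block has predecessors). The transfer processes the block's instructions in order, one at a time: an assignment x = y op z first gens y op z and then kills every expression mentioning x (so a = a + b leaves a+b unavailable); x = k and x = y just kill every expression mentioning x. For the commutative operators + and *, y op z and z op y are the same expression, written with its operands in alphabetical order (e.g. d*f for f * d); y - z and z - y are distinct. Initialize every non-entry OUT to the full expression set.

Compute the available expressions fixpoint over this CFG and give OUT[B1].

Per-block solution:
  B0:  IN={}  OUT={}
  B1:  IN={}  OUT={c*e}
  B2:  IN={c*e}  OUT={c*e}
  B3:  IN={c*e}  OUT={}
  B4:  IN={}  OUT={}
  B5:  IN={}  OUT={a-a}
  B6:  IN={}  OUT={}

Merge at B1: IN[B1] = OUT[B0] = {}
Applying B1's transfer function to that IN value gives OUT[B1] (row B1 above).

Answer: {c*e}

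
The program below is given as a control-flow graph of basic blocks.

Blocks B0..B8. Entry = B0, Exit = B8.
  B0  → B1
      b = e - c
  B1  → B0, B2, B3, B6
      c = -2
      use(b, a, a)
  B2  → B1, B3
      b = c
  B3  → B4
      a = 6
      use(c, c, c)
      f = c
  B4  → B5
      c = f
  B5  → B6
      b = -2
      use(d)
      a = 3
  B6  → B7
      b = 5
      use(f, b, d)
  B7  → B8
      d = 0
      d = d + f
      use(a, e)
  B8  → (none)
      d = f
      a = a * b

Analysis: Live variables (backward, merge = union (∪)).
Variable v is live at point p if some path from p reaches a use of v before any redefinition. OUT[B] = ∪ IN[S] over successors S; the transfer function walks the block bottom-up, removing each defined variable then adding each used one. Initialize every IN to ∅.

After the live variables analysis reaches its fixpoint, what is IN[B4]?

Answer: {d, e, f}

Trace:
Per-block solution:
  B0:   IN={a, c, d, e, f}   OUT={a, b, d, e, f}
  B1:   IN={a, b, d, e, f}   OUT={a, c, d, e, f}
  B2:   IN={a, c, d, e, f}   OUT={a, b, c, d, e, f}
  B3:   IN={c, d, e}   OUT={d, e, f}
  B4:   IN={d, e, f}   OUT={d, e, f}
  B5:   IN={d, e, f}   OUT={a, d, e, f}
  B6:   IN={a, d, e, f}   OUT={a, b, e, f}
  B7:   IN={a, b, e, f}   OUT={a, b, f}
  B8:   IN={a, b, f}   OUT={}

Merge at B4: OUT[B4] = IN[B5] = {d, e, f}
Applying B4's transfer function to that OUT value gives IN[B4] (row B4 above).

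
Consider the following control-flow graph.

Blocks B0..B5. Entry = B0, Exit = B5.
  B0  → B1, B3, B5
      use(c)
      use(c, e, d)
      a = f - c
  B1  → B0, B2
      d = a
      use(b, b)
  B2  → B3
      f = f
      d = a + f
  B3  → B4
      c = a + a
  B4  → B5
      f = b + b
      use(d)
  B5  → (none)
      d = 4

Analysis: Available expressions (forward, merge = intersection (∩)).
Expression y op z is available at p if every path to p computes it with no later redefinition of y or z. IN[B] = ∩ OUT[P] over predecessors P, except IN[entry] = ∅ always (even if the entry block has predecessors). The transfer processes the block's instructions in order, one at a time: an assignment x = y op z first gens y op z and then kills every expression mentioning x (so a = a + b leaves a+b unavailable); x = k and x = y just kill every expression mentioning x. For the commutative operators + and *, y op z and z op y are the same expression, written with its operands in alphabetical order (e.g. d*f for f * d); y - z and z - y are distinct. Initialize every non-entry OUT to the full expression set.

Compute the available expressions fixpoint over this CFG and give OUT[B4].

Answer: {a+a, b+b}

Trace:
Converged values:
  B0: | IN={} | OUT={f-c}
  B1: | IN={f-c} | OUT={f-c}
  B2: | IN={f-c} | OUT={a+f}
  B3: | IN={} | OUT={a+a}
  B4: | IN={a+a} | OUT={a+a, b+b}
  B5: | IN={} | OUT={}

Merge at B4: IN[B4] = OUT[B3] = {a+a}
Applying B4's transfer function to that IN value gives OUT[B4] (row B4 above).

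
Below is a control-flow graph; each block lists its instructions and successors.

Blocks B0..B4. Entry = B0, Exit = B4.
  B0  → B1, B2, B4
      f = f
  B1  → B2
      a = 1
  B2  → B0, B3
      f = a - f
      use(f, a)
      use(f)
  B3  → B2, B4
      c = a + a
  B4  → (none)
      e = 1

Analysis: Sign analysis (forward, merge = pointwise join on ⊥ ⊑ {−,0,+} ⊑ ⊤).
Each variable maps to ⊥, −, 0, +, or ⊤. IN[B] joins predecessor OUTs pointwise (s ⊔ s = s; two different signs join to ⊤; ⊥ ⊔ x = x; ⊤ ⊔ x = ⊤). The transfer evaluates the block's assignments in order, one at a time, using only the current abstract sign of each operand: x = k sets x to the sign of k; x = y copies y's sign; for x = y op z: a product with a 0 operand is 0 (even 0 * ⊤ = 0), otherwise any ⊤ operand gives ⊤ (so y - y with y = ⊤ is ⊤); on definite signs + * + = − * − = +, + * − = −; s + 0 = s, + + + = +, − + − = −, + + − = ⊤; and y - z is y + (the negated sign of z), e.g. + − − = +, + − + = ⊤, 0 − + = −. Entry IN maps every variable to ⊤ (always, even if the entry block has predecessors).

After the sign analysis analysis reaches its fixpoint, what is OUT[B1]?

Per-block solution:
  B0: | IN=(all ⊤) | OUT=(all ⊤)
  B1: | IN=(all ⊤) | OUT={a:+; rest ⊤}
  B2: | IN=(all ⊤) | OUT=(all ⊤)
  B3: | IN=(all ⊤) | OUT=(all ⊤)
  B4: | IN=(all ⊤) | OUT={e:+; rest ⊤}

Merge at B1: IN[B1] = OUT[B0] = {a: ⊤, b: ⊤, c: ⊤, d: ⊤, e: ⊤, f: ⊤}
Applying B1's transfer function to that IN value gives OUT[B1] (row B1 above).

Answer: {a: +, b: ⊤, c: ⊤, d: ⊤, e: ⊤, f: ⊤}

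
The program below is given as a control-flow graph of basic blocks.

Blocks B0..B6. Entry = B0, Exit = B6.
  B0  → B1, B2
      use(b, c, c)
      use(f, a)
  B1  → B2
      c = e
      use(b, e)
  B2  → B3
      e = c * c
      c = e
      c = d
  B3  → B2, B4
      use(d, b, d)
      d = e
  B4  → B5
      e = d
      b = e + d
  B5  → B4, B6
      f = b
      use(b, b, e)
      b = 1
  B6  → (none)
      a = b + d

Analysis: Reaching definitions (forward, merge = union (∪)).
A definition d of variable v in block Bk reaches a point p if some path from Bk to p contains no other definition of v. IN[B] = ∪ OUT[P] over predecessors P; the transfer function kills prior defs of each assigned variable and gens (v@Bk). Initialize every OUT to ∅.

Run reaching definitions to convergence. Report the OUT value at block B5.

Answer: {b@B5, c@B2, d@B3, e@B4, f@B5}

Derivation:
Fixpoint table:
  B0:  IN={}  OUT={}
  B1:  IN={}  OUT={c@B1}
  B2:  IN={c@B1, c@B2, d@B3, e@B2}  OUT={c@B2, d@B3, e@B2}
  B3:  IN={c@B2, d@B3, e@B2}  OUT={c@B2, d@B3, e@B2}
  B4:  IN={b@B5, c@B2, d@B3, e@B2, e@B4, f@B5}  OUT={b@B4, c@B2, d@B3, e@B4, f@B5}
  B5:  IN={b@B4, c@B2, d@B3, e@B4, f@B5}  OUT={b@B5, c@B2, d@B3, e@B4, f@B5}
  B6:  IN={b@B5, c@B2, d@B3, e@B4, f@B5}  OUT={a@B6, b@B5, c@B2, d@B3, e@B4, f@B5}

Merge at B5: IN[B5] = OUT[B4] = {b@B4, c@B2, d@B3, e@B4, f@B5}
Applying B5's transfer function to that IN value gives OUT[B5] (row B5 above).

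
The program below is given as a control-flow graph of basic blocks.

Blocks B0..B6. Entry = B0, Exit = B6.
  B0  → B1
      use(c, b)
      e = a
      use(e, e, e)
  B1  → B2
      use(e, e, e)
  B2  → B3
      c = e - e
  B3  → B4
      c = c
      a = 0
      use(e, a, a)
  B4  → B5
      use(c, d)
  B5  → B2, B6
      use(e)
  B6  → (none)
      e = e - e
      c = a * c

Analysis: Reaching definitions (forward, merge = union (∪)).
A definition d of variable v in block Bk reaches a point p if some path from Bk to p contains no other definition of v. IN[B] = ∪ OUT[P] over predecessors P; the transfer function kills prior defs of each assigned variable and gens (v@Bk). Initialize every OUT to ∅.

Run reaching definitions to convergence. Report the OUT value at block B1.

Answer: {e@B0}

Derivation:
Converged values:
  B0:  IN={}  OUT={e@B0}
  B1:  IN={e@B0}  OUT={e@B0}
  B2:  IN={a@B3, c@B3, e@B0}  OUT={a@B3, c@B2, e@B0}
  B3:  IN={a@B3, c@B2, e@B0}  OUT={a@B3, c@B3, e@B0}
  B4:  IN={a@B3, c@B3, e@B0}  OUT={a@B3, c@B3, e@B0}
  B5:  IN={a@B3, c@B3, e@B0}  OUT={a@B3, c@B3, e@B0}
  B6:  IN={a@B3, c@B3, e@B0}  OUT={a@B3, c@B6, e@B6}

Merge at B1: IN[B1] = OUT[B0] = {e@B0}
Applying B1's transfer function to that IN value gives OUT[B1] (row B1 above).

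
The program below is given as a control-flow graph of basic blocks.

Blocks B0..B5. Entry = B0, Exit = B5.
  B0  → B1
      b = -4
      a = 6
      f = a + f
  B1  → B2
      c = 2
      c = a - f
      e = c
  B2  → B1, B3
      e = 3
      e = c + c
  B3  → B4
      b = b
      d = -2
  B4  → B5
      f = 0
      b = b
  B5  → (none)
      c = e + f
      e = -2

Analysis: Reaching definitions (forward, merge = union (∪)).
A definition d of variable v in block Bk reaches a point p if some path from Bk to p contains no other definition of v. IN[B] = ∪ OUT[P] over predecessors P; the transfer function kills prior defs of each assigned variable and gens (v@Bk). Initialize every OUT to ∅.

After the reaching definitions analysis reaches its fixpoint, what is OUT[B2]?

Answer: {a@B0, b@B0, c@B1, e@B2, f@B0}

Trace:
Converged values:
  B0:  IN={}  OUT={a@B0, b@B0, f@B0}
  B1:  IN={a@B0, b@B0, c@B1, e@B2, f@B0}  OUT={a@B0, b@B0, c@B1, e@B1, f@B0}
  B2:  IN={a@B0, b@B0, c@B1, e@B1, f@B0}  OUT={a@B0, b@B0, c@B1, e@B2, f@B0}
  B3:  IN={a@B0, b@B0, c@B1, e@B2, f@B0}  OUT={a@B0, b@B3, c@B1, d@B3, e@B2, f@B0}
  B4:  IN={a@B0, b@B3, c@B1, d@B3, e@B2, f@B0}  OUT={a@B0, b@B4, c@B1, d@B3, e@B2, f@B4}
  B5:  IN={a@B0, b@B4, c@B1, d@B3, e@B2, f@B4}  OUT={a@B0, b@B4, c@B5, d@B3, e@B5, f@B4}

Merge at B2: IN[B2] = OUT[B1] = {a@B0, b@B0, c@B1, e@B1, f@B0}
Applying B2's transfer function to that IN value gives OUT[B2] (row B2 above).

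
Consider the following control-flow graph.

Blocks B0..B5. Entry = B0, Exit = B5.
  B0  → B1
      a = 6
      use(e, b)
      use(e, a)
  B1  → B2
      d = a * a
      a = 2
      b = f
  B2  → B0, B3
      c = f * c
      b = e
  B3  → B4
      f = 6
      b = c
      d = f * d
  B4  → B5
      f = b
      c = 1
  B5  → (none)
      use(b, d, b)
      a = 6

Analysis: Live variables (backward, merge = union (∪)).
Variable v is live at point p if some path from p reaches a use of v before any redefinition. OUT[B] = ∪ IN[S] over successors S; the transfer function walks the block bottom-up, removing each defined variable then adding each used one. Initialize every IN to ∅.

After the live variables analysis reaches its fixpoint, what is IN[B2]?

Answer: {c, d, e, f}

Trace:
Converged values:
  B0:   IN={b, c, e, f}   OUT={a, c, e, f}
  B1:   IN={a, c, e, f}   OUT={c, d, e, f}
  B2:   IN={c, d, e, f}   OUT={b, c, d, e, f}
  B3:   IN={c, d}   OUT={b, d}
  B4:   IN={b, d}   OUT={b, d}
  B5:   IN={b, d}   OUT={}

Merge at B2: OUT[B2] = IN[B0] ⊔ IN[B3] = {b, c, d, e, f}
Applying B2's transfer function to that OUT value gives IN[B2] (row B2 above).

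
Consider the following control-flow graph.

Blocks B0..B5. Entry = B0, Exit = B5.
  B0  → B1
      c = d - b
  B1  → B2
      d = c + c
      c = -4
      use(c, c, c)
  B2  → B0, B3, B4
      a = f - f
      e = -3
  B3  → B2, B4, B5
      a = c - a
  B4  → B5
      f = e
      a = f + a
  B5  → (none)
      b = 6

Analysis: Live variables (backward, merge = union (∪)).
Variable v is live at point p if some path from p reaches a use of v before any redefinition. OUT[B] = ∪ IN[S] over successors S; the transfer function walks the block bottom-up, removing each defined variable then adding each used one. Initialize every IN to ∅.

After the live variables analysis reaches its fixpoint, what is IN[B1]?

Fixpoint table:
  B0: | IN={b, d, f} | OUT={b, c, f}
  B1: | IN={b, c, f} | OUT={b, c, d, f}
  B2: | IN={b, c, d, f} | OUT={a, b, c, d, e, f}
  B3: | IN={a, b, c, d, e, f} | OUT={a, b, c, d, e, f}
  B4: | IN={a, e} | OUT={}
  B5: | IN={} | OUT={}

Merge at B1: OUT[B1] = IN[B2] = {b, c, d, f}
Applying B1's transfer function to that OUT value gives IN[B1] (row B1 above).

Answer: {b, c, f}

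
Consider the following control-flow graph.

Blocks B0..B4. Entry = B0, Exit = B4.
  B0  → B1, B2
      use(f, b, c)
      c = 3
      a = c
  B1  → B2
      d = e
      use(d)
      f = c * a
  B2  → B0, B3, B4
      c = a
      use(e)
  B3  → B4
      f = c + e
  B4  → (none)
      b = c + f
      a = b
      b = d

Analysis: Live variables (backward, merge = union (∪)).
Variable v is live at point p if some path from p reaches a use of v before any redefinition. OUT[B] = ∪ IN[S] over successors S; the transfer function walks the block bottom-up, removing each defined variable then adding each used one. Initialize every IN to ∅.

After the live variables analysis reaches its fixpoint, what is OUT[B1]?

Answer: {a, b, d, e, f}

Trace:
Converged values:
  B0:  IN={b, c, d, e, f}  OUT={a, b, c, d, e, f}
  B1:  IN={a, b, c, e}  OUT={a, b, d, e, f}
  B2:  IN={a, b, d, e, f}  OUT={b, c, d, e, f}
  B3:  IN={c, d, e}  OUT={c, d, f}
  B4:  IN={c, d, f}  OUT={}

Merge at B1: OUT[B1] = IN[B2] = {a, b, d, e, f}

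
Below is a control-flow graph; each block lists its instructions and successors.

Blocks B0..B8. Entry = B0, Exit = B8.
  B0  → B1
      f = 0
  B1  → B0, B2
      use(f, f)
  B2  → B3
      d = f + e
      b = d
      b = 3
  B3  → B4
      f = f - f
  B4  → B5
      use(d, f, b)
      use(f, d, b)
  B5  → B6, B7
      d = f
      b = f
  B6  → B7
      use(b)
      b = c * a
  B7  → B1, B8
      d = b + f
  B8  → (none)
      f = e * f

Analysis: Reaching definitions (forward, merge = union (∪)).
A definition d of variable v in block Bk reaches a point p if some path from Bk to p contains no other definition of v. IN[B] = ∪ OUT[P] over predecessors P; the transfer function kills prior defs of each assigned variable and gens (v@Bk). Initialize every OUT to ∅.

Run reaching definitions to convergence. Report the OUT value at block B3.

Fixpoint table:
  B0:   IN={b@B5, b@B6, d@B7, f@B0, f@B3}   OUT={b@B5, b@B6, d@B7, f@B0}
  B1:   IN={b@B5, b@B6, d@B7, f@B0, f@B3}   OUT={b@B5, b@B6, d@B7, f@B0, f@B3}
  B2:   IN={b@B5, b@B6, d@B7, f@B0, f@B3}   OUT={b@B2, d@B2, f@B0, f@B3}
  B3:   IN={b@B2, d@B2, f@B0, f@B3}   OUT={b@B2, d@B2, f@B3}
  B4:   IN={b@B2, d@B2, f@B3}   OUT={b@B2, d@B2, f@B3}
  B5:   IN={b@B2, d@B2, f@B3}   OUT={b@B5, d@B5, f@B3}
  B6:   IN={b@B5, d@B5, f@B3}   OUT={b@B6, d@B5, f@B3}
  B7:   IN={b@B5, b@B6, d@B5, f@B3}   OUT={b@B5, b@B6, d@B7, f@B3}
  B8:   IN={b@B5, b@B6, d@B7, f@B3}   OUT={b@B5, b@B6, d@B7, f@B8}

Merge at B3: IN[B3] = OUT[B2] = {b@B2, d@B2, f@B0, f@B3}
Applying B3's transfer function to that IN value gives OUT[B3] (row B3 above).

Answer: {b@B2, d@B2, f@B3}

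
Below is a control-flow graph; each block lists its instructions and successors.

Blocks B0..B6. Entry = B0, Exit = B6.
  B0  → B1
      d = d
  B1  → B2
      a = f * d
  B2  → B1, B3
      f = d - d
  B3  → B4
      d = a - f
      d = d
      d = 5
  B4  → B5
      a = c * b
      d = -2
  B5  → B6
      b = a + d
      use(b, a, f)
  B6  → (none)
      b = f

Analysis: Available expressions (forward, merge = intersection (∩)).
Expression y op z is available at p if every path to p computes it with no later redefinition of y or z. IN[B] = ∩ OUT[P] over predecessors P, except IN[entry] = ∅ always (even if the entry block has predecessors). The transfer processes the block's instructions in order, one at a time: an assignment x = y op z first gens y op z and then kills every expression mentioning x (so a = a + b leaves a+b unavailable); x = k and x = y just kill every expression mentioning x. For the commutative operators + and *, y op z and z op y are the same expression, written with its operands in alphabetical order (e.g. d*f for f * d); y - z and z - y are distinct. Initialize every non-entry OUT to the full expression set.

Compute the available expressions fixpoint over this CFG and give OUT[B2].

Answer: {d-d}

Working:
Per-block solution:
  B0:  IN={}  OUT={}
  B1:  IN={}  OUT={d*f}
  B2:  IN={d*f}  OUT={d-d}
  B3:  IN={d-d}  OUT={a-f}
  B4:  IN={a-f}  OUT={b*c}
  B5:  IN={b*c}  OUT={a+d}
  B6:  IN={a+d}  OUT={a+d}

Merge at B2: IN[B2] = OUT[B1] = {d*f}
Applying B2's transfer function to that IN value gives OUT[B2] (row B2 above).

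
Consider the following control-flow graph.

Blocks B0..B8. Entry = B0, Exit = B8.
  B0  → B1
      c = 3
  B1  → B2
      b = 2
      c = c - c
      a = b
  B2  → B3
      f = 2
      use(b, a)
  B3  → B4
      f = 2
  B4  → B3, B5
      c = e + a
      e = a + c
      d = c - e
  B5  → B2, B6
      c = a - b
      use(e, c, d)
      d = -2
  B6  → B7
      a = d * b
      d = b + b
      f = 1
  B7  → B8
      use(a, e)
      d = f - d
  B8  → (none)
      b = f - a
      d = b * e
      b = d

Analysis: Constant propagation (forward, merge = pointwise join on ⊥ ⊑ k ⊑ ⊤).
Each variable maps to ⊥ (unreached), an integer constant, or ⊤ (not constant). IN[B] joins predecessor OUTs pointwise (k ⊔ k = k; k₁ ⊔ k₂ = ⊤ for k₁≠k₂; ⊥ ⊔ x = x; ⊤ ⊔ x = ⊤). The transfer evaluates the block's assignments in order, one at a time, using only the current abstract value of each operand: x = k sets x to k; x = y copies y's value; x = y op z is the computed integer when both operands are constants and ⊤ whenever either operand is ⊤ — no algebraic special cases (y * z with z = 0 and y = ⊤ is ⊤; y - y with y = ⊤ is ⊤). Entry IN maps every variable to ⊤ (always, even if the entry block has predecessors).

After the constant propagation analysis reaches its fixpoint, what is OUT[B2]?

Answer: {a: 2, b: 2, c: 0, d: ⊤, e: ⊤, f: 2}

Derivation:
Per-block solution:
  B0:   IN=(all ⊤)   OUT={c:3; rest ⊤}
  B1:   IN={c:3; rest ⊤}   OUT={a:2, b:2, c:0; rest ⊤}
  B2:   IN={a:2, b:2, c:0; rest ⊤}   OUT={a:2, b:2, c:0, f:2; rest ⊤}
  B3:   IN={a:2, b:2, f:2; rest ⊤}   OUT={a:2, b:2, f:2; rest ⊤}
  B4:   IN={a:2, b:2, f:2; rest ⊤}   OUT={a:2, b:2, f:2; rest ⊤}
  B5:   IN={a:2, b:2, f:2; rest ⊤}   OUT={a:2, b:2, c:0, d:-2, f:2; rest ⊤}
  B6:   IN={a:2, b:2, c:0, d:-2, f:2; rest ⊤}   OUT={a:-4, b:2, c:0, d:4, f:1; rest ⊤}
  B7:   IN={a:-4, b:2, c:0, d:4, f:1; rest ⊤}   OUT={a:-4, b:2, c:0, d:-3, f:1; rest ⊤}
  B8:   IN={a:-4, b:2, c:0, d:-3, f:1; rest ⊤}   OUT={a:-4, c:0, f:1; rest ⊤}

Merge at B2: IN[B2] = OUT[B1] ⊔ OUT[B5] = {a: 2, b: 2, c: 0, d: ⊤, e: ⊤, f: ⊤}
Applying B2's transfer function to that IN value gives OUT[B2] (row B2 above).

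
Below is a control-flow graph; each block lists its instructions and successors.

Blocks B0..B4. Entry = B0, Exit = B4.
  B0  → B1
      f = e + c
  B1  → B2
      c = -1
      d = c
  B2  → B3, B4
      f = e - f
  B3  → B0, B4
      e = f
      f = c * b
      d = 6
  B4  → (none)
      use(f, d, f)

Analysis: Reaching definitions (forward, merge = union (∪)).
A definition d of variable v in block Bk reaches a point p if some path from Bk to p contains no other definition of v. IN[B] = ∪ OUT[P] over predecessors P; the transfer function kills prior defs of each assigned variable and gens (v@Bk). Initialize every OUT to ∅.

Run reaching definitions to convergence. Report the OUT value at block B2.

Converged values:
  B0:   IN={c@B1, d@B3, e@B3, f@B3}   OUT={c@B1, d@B3, e@B3, f@B0}
  B1:   IN={c@B1, d@B3, e@B3, f@B0}   OUT={c@B1, d@B1, e@B3, f@B0}
  B2:   IN={c@B1, d@B1, e@B3, f@B0}   OUT={c@B1, d@B1, e@B3, f@B2}
  B3:   IN={c@B1, d@B1, e@B3, f@B2}   OUT={c@B1, d@B3, e@B3, f@B3}
  B4:   IN={c@B1, d@B1, d@B3, e@B3, f@B2, f@B3}   OUT={c@B1, d@B1, d@B3, e@B3, f@B2, f@B3}

Merge at B2: IN[B2] = OUT[B1] = {c@B1, d@B1, e@B3, f@B0}
Applying B2's transfer function to that IN value gives OUT[B2] (row B2 above).

Answer: {c@B1, d@B1, e@B3, f@B2}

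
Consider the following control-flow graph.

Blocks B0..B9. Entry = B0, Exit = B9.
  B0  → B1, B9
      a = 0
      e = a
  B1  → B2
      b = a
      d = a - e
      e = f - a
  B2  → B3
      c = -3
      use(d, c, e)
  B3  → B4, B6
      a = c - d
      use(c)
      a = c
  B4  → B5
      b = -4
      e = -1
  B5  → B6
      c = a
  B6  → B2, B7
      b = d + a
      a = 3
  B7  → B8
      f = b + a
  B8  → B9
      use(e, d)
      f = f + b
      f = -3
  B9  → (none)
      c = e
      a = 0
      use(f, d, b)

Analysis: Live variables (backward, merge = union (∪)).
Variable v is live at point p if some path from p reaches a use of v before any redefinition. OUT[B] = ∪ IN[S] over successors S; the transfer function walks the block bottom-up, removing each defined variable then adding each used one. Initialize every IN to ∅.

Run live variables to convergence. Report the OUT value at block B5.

Answer: {a, d, e}

Working:
Converged values:
  B0:  IN={b, d, f}  OUT={a, b, d, e, f}
  B1:  IN={a, e, f}  OUT={d, e}
  B2:  IN={d, e}  OUT={c, d, e}
  B3:  IN={c, d, e}  OUT={a, d, e}
  B4:  IN={a, d}  OUT={a, d, e}
  B5:  IN={a, d, e}  OUT={a, d, e}
  B6:  IN={a, d, e}  OUT={a, b, d, e}
  B7:  IN={a, b, d, e}  OUT={b, d, e, f}
  B8:  IN={b, d, e, f}  OUT={b, d, e, f}
  B9:  IN={b, d, e, f}  OUT={}

Merge at B5: OUT[B5] = IN[B6] = {a, d, e}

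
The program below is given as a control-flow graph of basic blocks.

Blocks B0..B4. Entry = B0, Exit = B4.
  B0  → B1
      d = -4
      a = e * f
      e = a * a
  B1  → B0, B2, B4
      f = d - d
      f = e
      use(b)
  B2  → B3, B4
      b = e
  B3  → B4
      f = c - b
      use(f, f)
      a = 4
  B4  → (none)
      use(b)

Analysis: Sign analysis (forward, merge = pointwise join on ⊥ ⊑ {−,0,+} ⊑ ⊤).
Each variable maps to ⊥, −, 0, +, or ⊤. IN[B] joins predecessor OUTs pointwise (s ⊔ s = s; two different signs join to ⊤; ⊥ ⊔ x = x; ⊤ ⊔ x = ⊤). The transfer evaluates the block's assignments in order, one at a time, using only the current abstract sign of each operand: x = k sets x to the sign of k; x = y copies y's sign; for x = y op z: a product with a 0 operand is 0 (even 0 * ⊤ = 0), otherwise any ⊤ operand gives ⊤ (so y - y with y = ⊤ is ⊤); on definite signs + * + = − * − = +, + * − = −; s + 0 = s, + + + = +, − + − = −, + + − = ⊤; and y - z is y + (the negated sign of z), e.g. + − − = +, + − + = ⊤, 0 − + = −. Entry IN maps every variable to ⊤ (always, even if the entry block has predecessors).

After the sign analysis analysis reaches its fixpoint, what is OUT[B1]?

Fixpoint table:
  B0:   IN=(all ⊤)   OUT={d:-; rest ⊤}
  B1:   IN={d:-; rest ⊤}   OUT={d:-; rest ⊤}
  B2:   IN={d:-; rest ⊤}   OUT={d:-; rest ⊤}
  B3:   IN={d:-; rest ⊤}   OUT={a:+, d:-; rest ⊤}
  B4:   IN={d:-; rest ⊤}   OUT={d:-; rest ⊤}

Merge at B1: IN[B1] = OUT[B0] = {a: ⊤, b: ⊤, c: ⊤, d: -, e: ⊤, f: ⊤}
Applying B1's transfer function to that IN value gives OUT[B1] (row B1 above).

Answer: {a: ⊤, b: ⊤, c: ⊤, d: -, e: ⊤, f: ⊤}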